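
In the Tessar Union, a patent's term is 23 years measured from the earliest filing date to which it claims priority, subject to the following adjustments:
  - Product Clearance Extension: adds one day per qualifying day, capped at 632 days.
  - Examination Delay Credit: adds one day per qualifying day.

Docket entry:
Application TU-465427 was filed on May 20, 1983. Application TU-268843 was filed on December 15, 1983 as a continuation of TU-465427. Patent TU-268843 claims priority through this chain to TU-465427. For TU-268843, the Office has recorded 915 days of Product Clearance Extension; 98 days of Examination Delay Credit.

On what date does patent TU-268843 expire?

Earliest priority filing: 20 May 1983.
Base term: 20 May 1983 + 23 years → 20 May 2006.
Product Clearance Extension: 915 days claimed exceeds the 632-day cap, so +632 days → 11 February 2008.
Examination Delay Credit: +98 days → 19 May 2008.

May 19, 2008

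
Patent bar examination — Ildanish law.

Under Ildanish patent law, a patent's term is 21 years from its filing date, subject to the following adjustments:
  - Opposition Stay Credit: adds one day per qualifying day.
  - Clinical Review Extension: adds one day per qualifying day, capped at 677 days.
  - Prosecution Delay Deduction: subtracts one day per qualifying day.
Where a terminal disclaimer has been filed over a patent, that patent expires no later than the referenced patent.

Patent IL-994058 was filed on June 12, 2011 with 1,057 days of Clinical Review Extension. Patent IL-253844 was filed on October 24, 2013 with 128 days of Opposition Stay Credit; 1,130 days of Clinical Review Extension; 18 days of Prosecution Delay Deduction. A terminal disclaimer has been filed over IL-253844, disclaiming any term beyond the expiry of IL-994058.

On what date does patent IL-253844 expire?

Natural term of IL-253844:
  Base: filing + 21 years → 24 October 2034.
  Opposition Stay Credit: +128 days → 1 March 2035.
  Clinical Review Extension: 1130 days claimed exceeds the 677-day cap, so +677 days → 6 January 2037.
  Prosecution Delay Deduction: −18 days → 19 December 2036.
Expiry of referenced patent IL-994058:
  Base: filing + 21 years → 12 June 2032.
  Clinical Review Extension: 1057 days claimed exceeds the 677-day cap, so +677 days → 20 April 2034.
Terminal disclaimer: IL-253844 expires on the earlier of 19 December 2036 and 20 April 2034.

April 20, 2034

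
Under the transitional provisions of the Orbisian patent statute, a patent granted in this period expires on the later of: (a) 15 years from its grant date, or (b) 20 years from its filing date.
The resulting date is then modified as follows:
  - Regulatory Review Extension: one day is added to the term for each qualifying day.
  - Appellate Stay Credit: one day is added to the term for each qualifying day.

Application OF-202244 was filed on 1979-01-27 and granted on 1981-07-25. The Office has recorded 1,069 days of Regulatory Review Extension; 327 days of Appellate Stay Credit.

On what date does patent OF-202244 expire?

November 23, 2002

(a) grant + 15 years → 25 July 1996.
(b) filing + 20 years → 27 January 1999.
Later of the two: 27 January 1999.
Regulatory Review Extension: +1069 days → 31 December 2001.
Appellate Stay Credit: +327 days → 23 November 2002.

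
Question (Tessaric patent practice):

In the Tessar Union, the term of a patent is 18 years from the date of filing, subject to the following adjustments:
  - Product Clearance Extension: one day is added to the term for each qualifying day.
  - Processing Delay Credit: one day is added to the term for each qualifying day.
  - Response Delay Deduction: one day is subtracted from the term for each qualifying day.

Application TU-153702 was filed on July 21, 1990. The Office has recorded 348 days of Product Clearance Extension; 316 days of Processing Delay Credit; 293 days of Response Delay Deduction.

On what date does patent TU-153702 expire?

Base term: filing date + 18 years → 21 July 2008.
Product Clearance Extension: +348 days → 4 July 2009.
Processing Delay Credit: +316 days → 16 May 2010.
Response Delay Deduction: −293 days → 27 July 2009.

2009-07-27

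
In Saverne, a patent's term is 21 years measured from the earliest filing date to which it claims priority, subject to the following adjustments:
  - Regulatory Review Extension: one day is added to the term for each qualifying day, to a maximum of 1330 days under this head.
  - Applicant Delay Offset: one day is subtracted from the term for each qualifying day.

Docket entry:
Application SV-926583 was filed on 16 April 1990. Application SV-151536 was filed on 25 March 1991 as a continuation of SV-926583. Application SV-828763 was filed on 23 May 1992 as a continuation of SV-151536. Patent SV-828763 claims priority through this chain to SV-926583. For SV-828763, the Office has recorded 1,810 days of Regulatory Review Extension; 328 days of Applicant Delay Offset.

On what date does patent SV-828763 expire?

Earliest priority filing: 16 April 1990.
Base term: 16 April 1990 + 21 years → 16 April 2011.
Regulatory Review Extension: 1810 days claimed exceeds the 1330-day cap, so +1330 days → 6 December 2014.
Applicant Delay Offset: −328 days → 12 January 2014.

2014-01-12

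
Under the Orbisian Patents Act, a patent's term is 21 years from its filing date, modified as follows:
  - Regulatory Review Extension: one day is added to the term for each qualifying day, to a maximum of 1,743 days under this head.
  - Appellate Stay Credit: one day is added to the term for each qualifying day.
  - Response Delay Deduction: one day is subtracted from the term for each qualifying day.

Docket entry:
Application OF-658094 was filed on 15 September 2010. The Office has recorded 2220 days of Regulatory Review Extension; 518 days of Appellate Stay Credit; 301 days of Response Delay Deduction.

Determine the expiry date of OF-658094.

January 26, 2037

Base term: filing date + 21 years → 15 September 2031.
Regulatory Review Extension: 2220 days claimed exceeds the 1743-day cap, so +1743 days → 23 June 2036.
Appellate Stay Credit: +518 days → 23 November 2037.
Response Delay Deduction: −301 days → 26 January 2037.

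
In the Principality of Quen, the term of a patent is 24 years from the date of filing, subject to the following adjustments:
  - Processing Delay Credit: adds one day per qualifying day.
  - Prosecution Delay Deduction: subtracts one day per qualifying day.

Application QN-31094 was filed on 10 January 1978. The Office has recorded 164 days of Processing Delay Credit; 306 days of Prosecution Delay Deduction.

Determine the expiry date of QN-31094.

Base term: filing date + 24 years → 10 January 2002.
Processing Delay Credit: +164 days → 23 June 2002.
Prosecution Delay Deduction: −306 days → 21 August 2001.

August 21, 2001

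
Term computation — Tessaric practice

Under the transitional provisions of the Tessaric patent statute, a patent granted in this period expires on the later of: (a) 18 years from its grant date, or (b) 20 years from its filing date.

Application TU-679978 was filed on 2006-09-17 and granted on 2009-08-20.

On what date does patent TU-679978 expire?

(a) grant + 18 years → 20 August 2027.
(b) filing + 20 years → 17 September 2026.
Later of the two: 20 August 2027.

August 20, 2027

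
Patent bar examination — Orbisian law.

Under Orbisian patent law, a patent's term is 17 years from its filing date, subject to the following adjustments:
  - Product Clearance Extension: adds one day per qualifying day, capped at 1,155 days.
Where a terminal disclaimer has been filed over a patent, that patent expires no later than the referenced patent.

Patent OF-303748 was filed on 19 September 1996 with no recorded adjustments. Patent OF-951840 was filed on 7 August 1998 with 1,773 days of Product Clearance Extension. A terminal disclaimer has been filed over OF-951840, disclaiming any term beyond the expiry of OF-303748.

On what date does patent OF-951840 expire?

Natural term of OF-951840:
  Base: filing + 17 years → 7 August 2015.
  Product Clearance Extension: 1773 days claimed exceeds the 1155-day cap, so +1155 days → 5 October 2018.
Expiry of referenced patent OF-303748:
  Base: filing + 17 years → 19 September 2013.
Terminal disclaimer: OF-951840 expires on the earlier of 5 October 2018 and 19 September 2013.

2013-09-19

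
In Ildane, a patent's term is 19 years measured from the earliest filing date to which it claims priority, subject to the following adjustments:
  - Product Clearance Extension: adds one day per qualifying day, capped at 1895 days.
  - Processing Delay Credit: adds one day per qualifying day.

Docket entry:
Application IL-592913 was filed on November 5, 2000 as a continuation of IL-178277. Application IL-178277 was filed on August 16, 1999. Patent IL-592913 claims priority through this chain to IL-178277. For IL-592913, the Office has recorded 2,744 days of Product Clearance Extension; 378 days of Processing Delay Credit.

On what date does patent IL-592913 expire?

Earliest priority filing: 16 August 1999.
Base term: 16 August 1999 + 19 years → 16 August 2018.
Product Clearance Extension: 2744 days claimed exceeds the 1895-day cap, so +1895 days → 24 October 2023.
Processing Delay Credit: +378 days → 5 November 2024.

November 5, 2024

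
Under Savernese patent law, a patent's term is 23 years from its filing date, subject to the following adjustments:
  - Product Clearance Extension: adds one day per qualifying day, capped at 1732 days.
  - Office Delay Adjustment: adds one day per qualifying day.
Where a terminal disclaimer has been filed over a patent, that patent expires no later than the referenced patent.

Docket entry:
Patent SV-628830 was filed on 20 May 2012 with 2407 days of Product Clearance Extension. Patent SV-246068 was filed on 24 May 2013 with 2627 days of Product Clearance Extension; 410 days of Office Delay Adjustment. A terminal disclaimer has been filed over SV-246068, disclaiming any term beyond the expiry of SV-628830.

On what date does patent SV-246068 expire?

2040-02-15

Natural term of SV-246068:
  Base: filing + 23 years → 24 May 2036.
  Product Clearance Extension: 2627 days claimed exceeds the 1732-day cap, so +1732 days → 19 February 2041.
  Office Delay Adjustment: +410 days → 5 April 2042.
Expiry of referenced patent SV-628830:
  Base: filing + 23 years → 20 May 2035.
  Product Clearance Extension: 2407 days claimed exceeds the 1732-day cap, so +1732 days → 15 February 2040.
Terminal disclaimer: SV-246068 expires on the earlier of 5 April 2042 and 15 February 2040.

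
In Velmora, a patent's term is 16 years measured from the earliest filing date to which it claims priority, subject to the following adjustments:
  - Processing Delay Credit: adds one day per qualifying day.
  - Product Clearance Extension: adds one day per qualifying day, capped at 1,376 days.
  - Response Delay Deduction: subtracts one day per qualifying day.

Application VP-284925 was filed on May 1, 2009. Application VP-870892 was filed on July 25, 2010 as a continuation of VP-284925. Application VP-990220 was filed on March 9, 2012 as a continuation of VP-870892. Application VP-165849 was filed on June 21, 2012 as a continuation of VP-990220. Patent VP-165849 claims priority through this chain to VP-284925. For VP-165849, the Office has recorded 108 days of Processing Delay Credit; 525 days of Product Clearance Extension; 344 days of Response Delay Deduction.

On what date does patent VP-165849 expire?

Earliest priority filing: 1 May 2009.
Base term: 1 May 2009 + 16 years → 1 May 2025.
Processing Delay Credit: +108 days → 17 August 2025.
Product Clearance Extension: 525 days (within the 1376-day cap) → +525 days → 24 January 2027.
Response Delay Deduction: −344 days → 14 February 2026.

February 14, 2026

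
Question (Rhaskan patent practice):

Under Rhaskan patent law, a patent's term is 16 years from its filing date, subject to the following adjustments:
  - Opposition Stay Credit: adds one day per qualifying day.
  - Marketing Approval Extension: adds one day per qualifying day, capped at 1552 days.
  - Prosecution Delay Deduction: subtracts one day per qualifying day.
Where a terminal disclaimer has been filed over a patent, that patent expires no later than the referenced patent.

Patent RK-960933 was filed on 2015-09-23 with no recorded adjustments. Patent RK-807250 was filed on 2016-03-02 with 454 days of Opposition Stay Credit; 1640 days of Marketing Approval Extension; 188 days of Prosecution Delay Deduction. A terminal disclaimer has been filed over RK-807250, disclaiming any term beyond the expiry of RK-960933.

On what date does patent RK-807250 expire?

2031-09-23

Natural term of RK-807250:
  Base: filing + 16 years → 2 March 2032.
  Opposition Stay Credit: +454 days → 30 May 2033.
  Marketing Approval Extension: 1640 days claimed exceeds the 1552-day cap, so +1552 days → 29 August 2037.
  Prosecution Delay Deduction: −188 days → 22 February 2037.
Expiry of referenced patent RK-960933:
  Base: filing + 16 years → 23 September 2031.
Terminal disclaimer: RK-807250 expires on the earlier of 22 February 2037 and 23 September 2031.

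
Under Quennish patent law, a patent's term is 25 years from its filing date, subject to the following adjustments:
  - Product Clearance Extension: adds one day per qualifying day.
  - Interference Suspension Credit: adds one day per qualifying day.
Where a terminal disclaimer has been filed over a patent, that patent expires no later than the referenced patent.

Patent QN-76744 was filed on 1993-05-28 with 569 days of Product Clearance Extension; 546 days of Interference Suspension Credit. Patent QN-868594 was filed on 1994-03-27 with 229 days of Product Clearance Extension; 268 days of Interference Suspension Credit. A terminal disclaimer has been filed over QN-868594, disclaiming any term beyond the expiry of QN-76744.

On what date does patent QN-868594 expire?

Natural term of QN-868594:
  Base: filing + 25 years → 27 March 2019.
  Product Clearance Extension: +229 days → 11 November 2019.
  Interference Suspension Credit: +268 days → 5 August 2020.
Expiry of referenced patent QN-76744:
  Base: filing + 25 years → 28 May 2018.
  Product Clearance Extension: +569 days → 18 December 2019.
  Interference Suspension Credit: +546 days → 16 June 2021.
Terminal disclaimer: QN-868594 expires on the earlier of 5 August 2020 and 16 June 2021.

August 5, 2020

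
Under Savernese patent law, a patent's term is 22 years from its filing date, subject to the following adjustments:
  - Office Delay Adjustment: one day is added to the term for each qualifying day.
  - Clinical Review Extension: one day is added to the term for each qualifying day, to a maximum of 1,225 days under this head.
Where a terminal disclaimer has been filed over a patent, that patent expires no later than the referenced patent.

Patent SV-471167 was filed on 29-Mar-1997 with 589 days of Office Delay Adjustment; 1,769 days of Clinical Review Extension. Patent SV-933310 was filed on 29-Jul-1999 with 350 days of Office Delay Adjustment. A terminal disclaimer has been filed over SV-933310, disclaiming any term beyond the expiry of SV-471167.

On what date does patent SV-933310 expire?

July 14, 2022

Natural term of SV-933310:
  Base: filing + 22 years → 29 July 2021.
  Office Delay Adjustment: +350 days → 14 July 2022.
Expiry of referenced patent SV-471167:
  Base: filing + 22 years → 29 March 2019.
  Office Delay Adjustment: +589 days → 7 November 2020.
  Clinical Review Extension: 1769 days claimed exceeds the 1225-day cap, so +1225 days → 16 March 2024.
Terminal disclaimer: SV-933310 expires on the earlier of 14 July 2022 and 16 March 2024.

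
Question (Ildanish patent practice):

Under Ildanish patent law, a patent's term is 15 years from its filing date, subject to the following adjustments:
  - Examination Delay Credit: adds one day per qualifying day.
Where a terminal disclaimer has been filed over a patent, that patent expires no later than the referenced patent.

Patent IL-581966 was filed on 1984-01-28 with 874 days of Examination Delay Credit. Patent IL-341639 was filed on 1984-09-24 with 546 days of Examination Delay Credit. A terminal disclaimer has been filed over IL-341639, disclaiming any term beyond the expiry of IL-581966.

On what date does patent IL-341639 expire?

2001-03-23

Natural term of IL-341639:
  Base: filing + 15 years → 24 September 1999.
  Examination Delay Credit: +546 days → 23 March 2001.
Expiry of referenced patent IL-581966:
  Base: filing + 15 years → 28 January 1999.
  Examination Delay Credit: +874 days → 20 June 2001.
Terminal disclaimer: IL-341639 expires on the earlier of 23 March 2001 and 20 June 2001.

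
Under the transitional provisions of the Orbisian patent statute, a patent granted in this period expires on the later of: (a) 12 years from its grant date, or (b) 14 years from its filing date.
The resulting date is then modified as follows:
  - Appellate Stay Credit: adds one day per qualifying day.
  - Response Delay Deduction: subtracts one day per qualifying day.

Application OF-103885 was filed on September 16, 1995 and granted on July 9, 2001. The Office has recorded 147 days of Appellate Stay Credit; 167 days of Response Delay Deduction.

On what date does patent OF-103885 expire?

2013-06-19

(a) grant + 12 years → 9 July 2013.
(b) filing + 14 years → 16 September 2009.
Later of the two: 9 July 2013.
Appellate Stay Credit: +147 days → 3 December 2013.
Response Delay Deduction: −167 days → 19 June 2013.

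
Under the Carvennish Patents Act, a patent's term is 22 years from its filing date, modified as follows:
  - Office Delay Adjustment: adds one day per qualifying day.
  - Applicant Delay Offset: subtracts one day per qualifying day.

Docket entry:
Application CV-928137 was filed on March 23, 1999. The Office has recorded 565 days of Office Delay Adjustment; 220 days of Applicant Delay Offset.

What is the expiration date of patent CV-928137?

March 3, 2022

Base term: filing date + 22 years → 23 March 2021.
Office Delay Adjustment: +565 days → 9 October 2022.
Applicant Delay Offset: −220 days → 3 March 2022.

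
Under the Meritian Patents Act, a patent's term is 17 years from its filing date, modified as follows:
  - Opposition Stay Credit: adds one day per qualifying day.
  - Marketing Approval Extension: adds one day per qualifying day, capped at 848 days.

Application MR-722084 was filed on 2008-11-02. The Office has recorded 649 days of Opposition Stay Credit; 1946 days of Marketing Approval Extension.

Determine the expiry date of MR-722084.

2029-12-08

Base term: filing date + 17 years → 2 November 2025.
Opposition Stay Credit: +649 days → 13 August 2027.
Marketing Approval Extension: 1946 days claimed exceeds the 848-day cap, so +848 days → 8 December 2029.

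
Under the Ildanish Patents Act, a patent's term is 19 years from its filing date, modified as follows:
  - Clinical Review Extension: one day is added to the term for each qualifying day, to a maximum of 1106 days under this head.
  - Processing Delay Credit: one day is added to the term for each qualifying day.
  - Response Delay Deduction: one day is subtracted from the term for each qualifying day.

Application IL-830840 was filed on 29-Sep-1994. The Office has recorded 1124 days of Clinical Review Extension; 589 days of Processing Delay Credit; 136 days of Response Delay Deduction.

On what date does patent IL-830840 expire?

Base term: filing date + 19 years → 29 September 2013.
Clinical Review Extension: 1124 days claimed exceeds the 1106-day cap, so +1106 days → 9 October 2016.
Processing Delay Credit: +589 days → 21 May 2018.
Response Delay Deduction: −136 days → 5 January 2018.

January 5, 2018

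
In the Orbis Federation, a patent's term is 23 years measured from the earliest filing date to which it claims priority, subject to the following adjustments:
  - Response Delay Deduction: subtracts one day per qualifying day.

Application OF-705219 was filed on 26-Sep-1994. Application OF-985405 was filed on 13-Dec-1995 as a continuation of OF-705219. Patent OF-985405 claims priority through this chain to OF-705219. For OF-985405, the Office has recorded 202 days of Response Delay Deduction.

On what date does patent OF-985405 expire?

March 8, 2017

Earliest priority filing: 26 September 1994.
Base term: 26 September 1994 + 23 years → 26 September 2017.
Response Delay Deduction: −202 days → 8 March 2017.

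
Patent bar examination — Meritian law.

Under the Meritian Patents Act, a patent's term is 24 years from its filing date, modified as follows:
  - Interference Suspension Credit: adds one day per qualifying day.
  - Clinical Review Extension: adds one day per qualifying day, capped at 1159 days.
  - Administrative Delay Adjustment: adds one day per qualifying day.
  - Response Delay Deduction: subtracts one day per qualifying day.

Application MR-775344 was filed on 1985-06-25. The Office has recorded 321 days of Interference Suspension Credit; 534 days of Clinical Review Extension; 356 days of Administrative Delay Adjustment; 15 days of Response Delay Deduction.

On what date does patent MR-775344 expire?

2012-10-03

Base term: filing date + 24 years → 25 June 2009.
Interference Suspension Credit: +321 days → 12 May 2010.
Clinical Review Extension: 534 days (within the 1159-day cap) → +534 days → 28 October 2011.
Administrative Delay Adjustment: +356 days → 18 October 2012.
Response Delay Deduction: −15 days → 3 October 2012.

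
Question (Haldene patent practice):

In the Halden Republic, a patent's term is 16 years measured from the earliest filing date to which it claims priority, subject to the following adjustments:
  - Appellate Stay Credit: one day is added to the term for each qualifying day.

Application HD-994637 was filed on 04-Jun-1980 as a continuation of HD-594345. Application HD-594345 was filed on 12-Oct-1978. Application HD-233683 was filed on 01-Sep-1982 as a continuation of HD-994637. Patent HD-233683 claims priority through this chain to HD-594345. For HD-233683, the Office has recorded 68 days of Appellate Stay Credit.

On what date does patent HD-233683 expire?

Earliest priority filing: 12 October 1978.
Base term: 12 October 1978 + 16 years → 12 October 1994.
Appellate Stay Credit: +68 days → 19 December 1994.

December 19, 1994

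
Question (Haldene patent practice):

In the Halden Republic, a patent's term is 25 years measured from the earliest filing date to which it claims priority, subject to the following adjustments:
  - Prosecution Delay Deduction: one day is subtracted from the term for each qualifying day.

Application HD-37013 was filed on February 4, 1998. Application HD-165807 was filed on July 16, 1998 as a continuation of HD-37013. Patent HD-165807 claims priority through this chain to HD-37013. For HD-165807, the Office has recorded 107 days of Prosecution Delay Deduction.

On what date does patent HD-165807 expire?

October 20, 2022

Earliest priority filing: 4 February 1998.
Base term: 4 February 1998 + 25 years → 4 February 2023.
Prosecution Delay Deduction: −107 days → 20 October 2022.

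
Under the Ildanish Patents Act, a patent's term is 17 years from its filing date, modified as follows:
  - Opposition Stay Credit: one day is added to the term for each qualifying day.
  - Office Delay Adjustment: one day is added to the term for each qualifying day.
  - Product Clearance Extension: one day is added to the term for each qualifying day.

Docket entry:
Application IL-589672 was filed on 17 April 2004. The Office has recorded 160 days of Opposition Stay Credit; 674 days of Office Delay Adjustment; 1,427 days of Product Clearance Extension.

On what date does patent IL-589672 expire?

2027-06-26

Base term: filing date + 17 years → 17 April 2021.
Opposition Stay Credit: +160 days → 24 September 2021.
Office Delay Adjustment: +674 days → 30 July 2023.
Product Clearance Extension: +1427 days → 26 June 2027.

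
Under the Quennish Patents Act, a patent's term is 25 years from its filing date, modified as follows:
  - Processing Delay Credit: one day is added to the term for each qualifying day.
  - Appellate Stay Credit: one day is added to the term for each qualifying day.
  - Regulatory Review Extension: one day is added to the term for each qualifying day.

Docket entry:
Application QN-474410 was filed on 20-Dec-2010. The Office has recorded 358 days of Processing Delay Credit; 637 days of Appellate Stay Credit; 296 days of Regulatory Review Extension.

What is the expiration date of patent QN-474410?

July 3, 2039

Base term: filing date + 25 years → 20 December 2035.
Processing Delay Credit: +358 days → 12 December 2036.
Appellate Stay Credit: +637 days → 10 September 2038.
Regulatory Review Extension: +296 days → 3 July 2039.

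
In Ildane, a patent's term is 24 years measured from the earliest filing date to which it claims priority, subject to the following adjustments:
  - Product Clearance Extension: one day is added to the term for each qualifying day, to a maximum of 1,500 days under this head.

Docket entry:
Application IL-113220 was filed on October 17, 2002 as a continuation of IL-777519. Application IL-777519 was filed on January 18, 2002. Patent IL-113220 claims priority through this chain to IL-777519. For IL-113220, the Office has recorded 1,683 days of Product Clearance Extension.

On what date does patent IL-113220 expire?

February 26, 2030

Earliest priority filing: 18 January 2002.
Base term: 18 January 2002 + 24 years → 18 January 2026.
Product Clearance Extension: 1683 days claimed exceeds the 1500-day cap, so +1500 days → 26 February 2030.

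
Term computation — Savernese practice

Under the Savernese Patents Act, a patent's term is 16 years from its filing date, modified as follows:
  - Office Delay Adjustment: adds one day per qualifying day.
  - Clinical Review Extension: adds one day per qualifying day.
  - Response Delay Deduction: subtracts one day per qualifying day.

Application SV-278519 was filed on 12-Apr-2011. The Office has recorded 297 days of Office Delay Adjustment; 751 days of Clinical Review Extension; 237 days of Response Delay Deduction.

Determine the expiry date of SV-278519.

2029-07-01

Base term: filing date + 16 years → 12 April 2027.
Office Delay Adjustment: +297 days → 3 February 2028.
Clinical Review Extension: +751 days → 23 February 2030.
Response Delay Deduction: −237 days → 1 July 2029.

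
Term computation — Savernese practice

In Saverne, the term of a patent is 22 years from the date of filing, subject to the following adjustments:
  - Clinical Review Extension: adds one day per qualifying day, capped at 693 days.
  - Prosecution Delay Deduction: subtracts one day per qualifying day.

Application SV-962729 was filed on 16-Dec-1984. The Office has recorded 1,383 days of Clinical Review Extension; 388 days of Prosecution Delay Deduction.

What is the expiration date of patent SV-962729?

October 17, 2007

Base term: filing date + 22 years → 16 December 2006.
Clinical Review Extension: 1383 days claimed exceeds the 693-day cap, so +693 days → 8 November 2008.
Prosecution Delay Deduction: −388 days → 17 October 2007.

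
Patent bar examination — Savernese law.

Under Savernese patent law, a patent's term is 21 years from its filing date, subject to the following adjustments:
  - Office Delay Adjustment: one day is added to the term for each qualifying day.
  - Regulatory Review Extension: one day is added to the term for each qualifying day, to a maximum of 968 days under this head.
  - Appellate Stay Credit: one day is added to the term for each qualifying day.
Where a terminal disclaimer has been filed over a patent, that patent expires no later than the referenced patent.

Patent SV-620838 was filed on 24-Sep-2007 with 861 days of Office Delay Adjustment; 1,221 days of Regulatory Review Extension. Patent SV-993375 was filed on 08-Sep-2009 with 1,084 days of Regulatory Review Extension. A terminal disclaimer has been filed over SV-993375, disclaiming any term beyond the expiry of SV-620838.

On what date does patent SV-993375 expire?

2033-05-03

Natural term of SV-993375:
  Base: filing + 21 years → 8 September 2030.
  Regulatory Review Extension: 1084 days claimed exceeds the 968-day cap, so +968 days → 3 May 2033.
Expiry of referenced patent SV-620838:
  Base: filing + 21 years → 24 September 2028.
  Office Delay Adjustment: +861 days → 2 February 2031.
  Regulatory Review Extension: 1221 days claimed exceeds the 968-day cap, so +968 days → 27 September 2033.
Terminal disclaimer: SV-993375 expires on the earlier of 3 May 2033 and 27 September 2033.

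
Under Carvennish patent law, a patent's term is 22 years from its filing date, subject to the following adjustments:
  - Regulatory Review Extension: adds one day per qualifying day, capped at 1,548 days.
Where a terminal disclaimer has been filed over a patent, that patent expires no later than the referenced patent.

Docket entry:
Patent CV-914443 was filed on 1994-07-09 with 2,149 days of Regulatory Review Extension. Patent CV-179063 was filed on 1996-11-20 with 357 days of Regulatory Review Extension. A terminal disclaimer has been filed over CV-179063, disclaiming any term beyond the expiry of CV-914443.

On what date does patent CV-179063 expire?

November 12, 2019

Natural term of CV-179063:
  Base: filing + 22 years → 20 November 2018.
  Regulatory Review Extension: 357 days (within the 1548-day cap) → +357 days → 12 November 2019.
Expiry of referenced patent CV-914443:
  Base: filing + 22 years → 9 July 2016.
  Regulatory Review Extension: 2149 days claimed exceeds the 1548-day cap, so +1548 days → 4 October 2020.
Terminal disclaimer: CV-179063 expires on the earlier of 12 November 2019 and 4 October 2020.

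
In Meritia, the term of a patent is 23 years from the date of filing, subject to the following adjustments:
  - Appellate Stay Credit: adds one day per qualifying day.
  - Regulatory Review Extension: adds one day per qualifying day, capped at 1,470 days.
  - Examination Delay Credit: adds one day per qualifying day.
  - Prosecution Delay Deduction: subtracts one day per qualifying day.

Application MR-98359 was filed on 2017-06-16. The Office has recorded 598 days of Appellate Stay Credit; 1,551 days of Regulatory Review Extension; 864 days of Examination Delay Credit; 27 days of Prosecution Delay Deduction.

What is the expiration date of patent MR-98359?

2048-05-30

Base term: filing date + 23 years → 16 June 2040.
Appellate Stay Credit: +598 days → 4 February 2042.
Regulatory Review Extension: 1551 days claimed exceeds the 1470-day cap, so +1470 days → 13 February 2046.
Examination Delay Credit: +864 days → 26 June 2048.
Prosecution Delay Deduction: −27 days → 30 May 2048.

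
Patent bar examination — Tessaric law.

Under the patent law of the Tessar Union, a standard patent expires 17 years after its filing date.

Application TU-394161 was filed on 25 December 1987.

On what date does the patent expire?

Filing date + 17 years → 25 December 2004.

2004-12-25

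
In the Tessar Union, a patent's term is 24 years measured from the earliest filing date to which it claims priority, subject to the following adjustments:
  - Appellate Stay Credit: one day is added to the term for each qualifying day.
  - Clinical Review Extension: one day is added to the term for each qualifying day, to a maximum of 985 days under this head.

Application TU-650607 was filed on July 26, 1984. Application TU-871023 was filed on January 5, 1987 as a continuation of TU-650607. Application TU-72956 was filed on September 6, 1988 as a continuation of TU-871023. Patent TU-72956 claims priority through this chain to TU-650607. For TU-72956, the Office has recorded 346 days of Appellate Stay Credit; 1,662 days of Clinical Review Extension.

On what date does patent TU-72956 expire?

2012-03-18

Earliest priority filing: 26 July 1984.
Base term: 26 July 1984 + 24 years → 26 July 2008.
Appellate Stay Credit: +346 days → 7 July 2009.
Clinical Review Extension: 1662 days claimed exceeds the 985-day cap, so +985 days → 18 March 2012.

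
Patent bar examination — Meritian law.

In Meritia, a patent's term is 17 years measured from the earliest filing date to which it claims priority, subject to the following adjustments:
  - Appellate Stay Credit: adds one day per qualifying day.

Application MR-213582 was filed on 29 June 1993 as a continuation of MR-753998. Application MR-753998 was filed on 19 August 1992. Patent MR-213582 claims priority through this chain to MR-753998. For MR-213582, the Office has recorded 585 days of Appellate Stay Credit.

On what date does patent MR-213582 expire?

Earliest priority filing: 19 August 1992.
Base term: 19 August 1992 + 17 years → 19 August 2009.
Appellate Stay Credit: +585 days → 27 March 2011.

March 27, 2011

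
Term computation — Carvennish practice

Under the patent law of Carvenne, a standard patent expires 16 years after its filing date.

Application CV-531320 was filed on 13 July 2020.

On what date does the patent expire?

July 13, 2036

Filing date + 16 years → 13 July 2036.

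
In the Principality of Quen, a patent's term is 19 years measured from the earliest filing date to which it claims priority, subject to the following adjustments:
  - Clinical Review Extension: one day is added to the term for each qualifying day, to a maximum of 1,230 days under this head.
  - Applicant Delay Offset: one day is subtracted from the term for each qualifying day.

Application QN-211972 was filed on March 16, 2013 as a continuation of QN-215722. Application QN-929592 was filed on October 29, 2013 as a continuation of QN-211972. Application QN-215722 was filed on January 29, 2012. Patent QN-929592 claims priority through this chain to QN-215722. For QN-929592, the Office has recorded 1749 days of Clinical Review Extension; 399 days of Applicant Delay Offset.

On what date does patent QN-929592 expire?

Earliest priority filing: 29 January 2012.
Base term: 29 January 2012 + 19 years → 29 January 2031.
Clinical Review Extension: 1749 days claimed exceeds the 1230-day cap, so +1230 days → 12 June 2034.
Applicant Delay Offset: −399 days → 9 May 2033.

May 9, 2033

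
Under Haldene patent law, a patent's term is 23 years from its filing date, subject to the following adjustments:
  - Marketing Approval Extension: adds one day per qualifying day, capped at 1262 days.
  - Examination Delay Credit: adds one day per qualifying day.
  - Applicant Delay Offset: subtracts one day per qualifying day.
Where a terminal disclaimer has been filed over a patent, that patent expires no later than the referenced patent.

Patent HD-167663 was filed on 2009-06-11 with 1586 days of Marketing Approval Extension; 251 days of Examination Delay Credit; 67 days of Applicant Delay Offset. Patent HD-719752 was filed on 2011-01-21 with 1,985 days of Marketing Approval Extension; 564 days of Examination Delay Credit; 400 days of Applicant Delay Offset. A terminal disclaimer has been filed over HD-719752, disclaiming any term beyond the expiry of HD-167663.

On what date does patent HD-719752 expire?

Natural term of HD-719752:
  Base: filing + 23 years → 21 January 2034.
  Marketing Approval Extension: 1985 days claimed exceeds the 1262-day cap, so +1262 days → 6 July 2037.
  Examination Delay Credit: +564 days → 21 January 2039.
  Applicant Delay Offset: −400 days → 17 December 2037.
Expiry of referenced patent HD-167663:
  Base: filing + 23 years → 11 June 2032.
  Marketing Approval Extension: 1586 days claimed exceeds the 1262-day cap, so +1262 days → 25 November 2035.
  Examination Delay Credit: +251 days → 2 August 2036.
  Applicant Delay Offset: −67 days → 27 May 2036.
Terminal disclaimer: HD-719752 expires on the earlier of 17 December 2037 and 27 May 2036.

2036-05-27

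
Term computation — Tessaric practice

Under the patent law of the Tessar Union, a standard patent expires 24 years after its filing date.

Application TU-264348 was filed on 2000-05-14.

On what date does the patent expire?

May 14, 2024

Filing date + 24 years → 14 May 2024.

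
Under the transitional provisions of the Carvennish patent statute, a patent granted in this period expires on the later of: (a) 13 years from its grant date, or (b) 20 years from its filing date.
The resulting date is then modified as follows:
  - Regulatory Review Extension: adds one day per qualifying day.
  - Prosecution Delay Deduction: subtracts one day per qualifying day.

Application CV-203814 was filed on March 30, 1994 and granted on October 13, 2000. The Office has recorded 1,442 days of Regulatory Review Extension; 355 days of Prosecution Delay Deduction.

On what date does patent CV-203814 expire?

(a) grant + 13 years → 13 October 2013.
(b) filing + 20 years → 30 March 2014.
Later of the two: 30 March 2014.
Regulatory Review Extension: +1442 days → 11 March 2018.
Prosecution Delay Deduction: −355 days → 21 March 2017.

March 21, 2017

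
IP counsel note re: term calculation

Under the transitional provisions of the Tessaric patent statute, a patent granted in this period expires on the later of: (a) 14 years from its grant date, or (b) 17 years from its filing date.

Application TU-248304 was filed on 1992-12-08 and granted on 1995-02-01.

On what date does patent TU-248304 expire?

2009-12-08

(a) grant + 14 years → 1 February 2009.
(b) filing + 17 years → 8 December 2009.
Later of the two: 8 December 2009.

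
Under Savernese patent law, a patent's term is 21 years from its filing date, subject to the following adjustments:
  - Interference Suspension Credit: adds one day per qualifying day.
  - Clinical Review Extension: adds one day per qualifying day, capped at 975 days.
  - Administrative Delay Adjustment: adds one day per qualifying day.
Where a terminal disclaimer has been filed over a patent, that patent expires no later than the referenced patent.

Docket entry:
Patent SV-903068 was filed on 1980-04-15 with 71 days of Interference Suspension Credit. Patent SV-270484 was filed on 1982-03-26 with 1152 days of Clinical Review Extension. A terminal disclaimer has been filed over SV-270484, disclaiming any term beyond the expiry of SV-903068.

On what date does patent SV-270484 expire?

2001-06-25

Natural term of SV-270484:
  Base: filing + 21 years → 26 March 2003.
  Clinical Review Extension: 1152 days claimed exceeds the 975-day cap, so +975 days → 25 November 2005.
Expiry of referenced patent SV-903068:
  Base: filing + 21 years → 15 April 2001.
  Interference Suspension Credit: +71 days → 25 June 2001.
Terminal disclaimer: SV-270484 expires on the earlier of 25 November 2005 and 25 June 2001.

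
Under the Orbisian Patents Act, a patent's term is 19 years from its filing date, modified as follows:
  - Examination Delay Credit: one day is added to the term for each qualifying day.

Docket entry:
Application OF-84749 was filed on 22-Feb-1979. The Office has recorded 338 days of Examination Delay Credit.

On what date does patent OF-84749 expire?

January 26, 1999

Base term: filing date + 19 years → 22 February 1998.
Examination Delay Credit: +338 days → 26 January 1999.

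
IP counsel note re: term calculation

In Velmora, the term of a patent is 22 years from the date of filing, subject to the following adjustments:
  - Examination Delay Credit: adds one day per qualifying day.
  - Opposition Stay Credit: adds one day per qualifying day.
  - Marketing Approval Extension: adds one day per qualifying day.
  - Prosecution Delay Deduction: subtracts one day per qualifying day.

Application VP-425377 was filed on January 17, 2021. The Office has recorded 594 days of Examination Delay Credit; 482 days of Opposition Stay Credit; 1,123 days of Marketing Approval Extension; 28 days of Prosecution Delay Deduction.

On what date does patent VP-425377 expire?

Base term: filing date + 22 years → 17 January 2043.
Examination Delay Credit: +594 days → 2 September 2044.
Opposition Stay Credit: +482 days → 28 December 2045.
Marketing Approval Extension: +1123 days → 24 January 2049.
Prosecution Delay Deduction: −28 days → 27 December 2048.

December 27, 2048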